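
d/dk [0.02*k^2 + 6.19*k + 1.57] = 0.04*k + 6.19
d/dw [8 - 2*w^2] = -4*w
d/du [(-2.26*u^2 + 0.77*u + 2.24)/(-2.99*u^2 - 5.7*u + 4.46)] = (15.1843*u^2 - 6.764*u + 16.2022)/(8.9401*u^4 + 34.086*u^3 + 5.8192*u^2 - 50.844*u + 19.8916)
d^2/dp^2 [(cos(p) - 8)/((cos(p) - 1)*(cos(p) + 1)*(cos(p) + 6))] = (-694*(1 - cos(p)^2)^2*cos(p) - 1172*(1 - cos(p)^2)^2 + 60*sin(p)^6 + 4*cos(p)^7 + 6*cos(p)^6 + 200*cos(p)^5 - 766*cos(p)^3 - 1722*cos(p)^2 + 562*cos(p) + 1716)/((cos(p) + 6)^3*sin(p)^6)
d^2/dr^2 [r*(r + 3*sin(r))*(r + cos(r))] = -3*r^2*sin(r) - r^2*cos(r) - 4*r*sin(r) - 6*r*sin(2*r) + 12*r*cos(r) + 6*r + 6*sin(r) + 2*cos(r) + 6*cos(2*r)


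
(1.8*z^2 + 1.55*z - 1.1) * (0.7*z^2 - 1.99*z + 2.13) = 1.26*z^4 - 2.497*z^3 - 0.0205000000000002*z^2 + 5.4905*z - 2.343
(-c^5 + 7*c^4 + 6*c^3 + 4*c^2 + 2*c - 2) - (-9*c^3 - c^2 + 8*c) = -c^5 + 7*c^4 + 15*c^3 + 5*c^2 - 6*c - 2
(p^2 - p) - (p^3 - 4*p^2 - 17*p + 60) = -p^3 + 5*p^2 + 16*p - 60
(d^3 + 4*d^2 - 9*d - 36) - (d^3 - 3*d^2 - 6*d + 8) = 7*d^2 - 3*d - 44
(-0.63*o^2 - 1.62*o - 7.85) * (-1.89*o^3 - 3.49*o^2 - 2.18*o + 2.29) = 1.1907*o^5 + 5.2605*o^4 + 21.8637*o^3 + 29.4854*o^2 + 13.4032*o - 17.9765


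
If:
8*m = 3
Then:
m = 3/8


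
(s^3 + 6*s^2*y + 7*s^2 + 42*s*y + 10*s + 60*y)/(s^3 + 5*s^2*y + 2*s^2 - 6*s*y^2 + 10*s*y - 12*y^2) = (-s - 5)/(-s + y)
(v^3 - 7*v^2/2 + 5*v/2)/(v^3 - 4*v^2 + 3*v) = (v - 5/2)/(v - 3)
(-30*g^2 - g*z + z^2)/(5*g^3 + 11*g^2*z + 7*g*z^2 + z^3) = (-6*g + z)/(g^2 + 2*g*z + z^2)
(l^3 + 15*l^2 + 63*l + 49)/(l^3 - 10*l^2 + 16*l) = (l^3 + 15*l^2 + 63*l + 49)/(l*(l^2 - 10*l + 16))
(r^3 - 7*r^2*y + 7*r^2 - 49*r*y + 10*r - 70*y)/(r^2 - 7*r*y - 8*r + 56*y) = (r^2 + 7*r + 10)/(r - 8)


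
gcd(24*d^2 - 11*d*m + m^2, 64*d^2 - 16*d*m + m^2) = 8*d - m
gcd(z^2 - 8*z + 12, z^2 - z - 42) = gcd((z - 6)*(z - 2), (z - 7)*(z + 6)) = 1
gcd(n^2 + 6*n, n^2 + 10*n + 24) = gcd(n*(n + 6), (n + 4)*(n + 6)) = n + 6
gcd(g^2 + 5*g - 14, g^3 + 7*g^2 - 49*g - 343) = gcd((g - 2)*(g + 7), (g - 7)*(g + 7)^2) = g + 7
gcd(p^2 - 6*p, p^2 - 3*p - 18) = p - 6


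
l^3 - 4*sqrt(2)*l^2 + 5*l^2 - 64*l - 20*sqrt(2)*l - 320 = (l + 5)*(l - 8*sqrt(2))*(l + 4*sqrt(2))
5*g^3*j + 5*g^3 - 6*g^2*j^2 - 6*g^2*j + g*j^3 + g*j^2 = (-5*g + j)*(-g + j)*(g*j + g)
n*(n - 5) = n^2 - 5*n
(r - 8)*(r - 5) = r^2 - 13*r + 40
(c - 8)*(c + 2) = c^2 - 6*c - 16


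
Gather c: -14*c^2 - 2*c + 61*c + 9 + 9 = -14*c^2 + 59*c + 18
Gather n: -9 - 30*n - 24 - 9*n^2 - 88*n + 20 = -9*n^2 - 118*n - 13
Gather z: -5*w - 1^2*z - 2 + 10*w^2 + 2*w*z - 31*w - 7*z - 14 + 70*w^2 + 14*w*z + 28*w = 80*w^2 - 8*w + z*(16*w - 8) - 16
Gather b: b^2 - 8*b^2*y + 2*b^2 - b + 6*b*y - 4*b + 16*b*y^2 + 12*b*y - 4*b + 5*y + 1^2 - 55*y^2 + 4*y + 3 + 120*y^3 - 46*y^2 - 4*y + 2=b^2*(3 - 8*y) + b*(16*y^2 + 18*y - 9) + 120*y^3 - 101*y^2 + 5*y + 6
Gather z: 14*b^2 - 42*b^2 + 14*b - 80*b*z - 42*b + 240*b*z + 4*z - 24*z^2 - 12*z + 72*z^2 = -28*b^2 - 28*b + 48*z^2 + z*(160*b - 8)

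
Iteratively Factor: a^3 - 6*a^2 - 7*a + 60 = (a - 4)*(a^2 - 2*a - 15) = (a - 4)*(a + 3)*(a - 5)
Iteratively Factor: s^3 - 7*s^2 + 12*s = (s)*(s^2 - 7*s + 12) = s*(s - 4)*(s - 3)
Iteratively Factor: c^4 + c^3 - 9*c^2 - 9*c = (c + 3)*(c^3 - 2*c^2 - 3*c) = (c + 1)*(c + 3)*(c^2 - 3*c) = c*(c + 1)*(c + 3)*(c - 3)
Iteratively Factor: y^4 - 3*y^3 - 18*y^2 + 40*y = (y + 4)*(y^3 - 7*y^2 + 10*y) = (y - 2)*(y + 4)*(y^2 - 5*y) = y*(y - 2)*(y + 4)*(y - 5)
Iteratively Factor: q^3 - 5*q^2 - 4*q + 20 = (q + 2)*(q^2 - 7*q + 10) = (q - 5)*(q + 2)*(q - 2)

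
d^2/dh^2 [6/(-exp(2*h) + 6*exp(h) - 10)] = 12*(-4*(exp(h) - 3)^2*exp(h) + (2*exp(h) - 3)*(exp(2*h) - 6*exp(h) + 10))*exp(h)/(exp(2*h) - 6*exp(h) + 10)^3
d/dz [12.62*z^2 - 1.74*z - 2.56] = 25.24*z - 1.74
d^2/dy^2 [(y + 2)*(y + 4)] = 2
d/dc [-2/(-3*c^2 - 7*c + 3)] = 2*(-6*c - 7)/(3*c^2 + 7*c - 3)^2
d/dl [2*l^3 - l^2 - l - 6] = 6*l^2 - 2*l - 1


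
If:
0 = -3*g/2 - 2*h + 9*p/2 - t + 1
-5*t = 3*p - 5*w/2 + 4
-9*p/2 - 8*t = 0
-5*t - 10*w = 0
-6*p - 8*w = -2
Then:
No Solution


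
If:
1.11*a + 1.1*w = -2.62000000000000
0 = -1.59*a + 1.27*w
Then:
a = -1.05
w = -1.32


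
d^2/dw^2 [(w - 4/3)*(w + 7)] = 2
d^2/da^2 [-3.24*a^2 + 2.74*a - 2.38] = -6.48000000000000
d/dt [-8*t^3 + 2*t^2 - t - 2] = -24*t^2 + 4*t - 1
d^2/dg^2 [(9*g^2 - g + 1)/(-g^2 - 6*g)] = 2*(55*g^3 - 3*g^2 - 18*g - 36)/(g^3*(g^3 + 18*g^2 + 108*g + 216))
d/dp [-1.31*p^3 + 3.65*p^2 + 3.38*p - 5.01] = -3.93*p^2 + 7.3*p + 3.38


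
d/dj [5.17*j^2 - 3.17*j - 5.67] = 10.34*j - 3.17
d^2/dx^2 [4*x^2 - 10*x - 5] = 8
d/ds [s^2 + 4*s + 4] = 2*s + 4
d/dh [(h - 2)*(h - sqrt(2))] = 2*h - 2 - sqrt(2)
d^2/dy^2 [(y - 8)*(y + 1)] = 2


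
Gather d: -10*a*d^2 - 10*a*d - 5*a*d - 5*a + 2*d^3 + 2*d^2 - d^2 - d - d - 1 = -5*a + 2*d^3 + d^2*(1 - 10*a) + d*(-15*a - 2) - 1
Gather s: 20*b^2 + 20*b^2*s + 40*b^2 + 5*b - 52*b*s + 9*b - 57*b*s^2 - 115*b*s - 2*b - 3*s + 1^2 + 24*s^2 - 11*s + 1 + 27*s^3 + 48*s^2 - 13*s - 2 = 60*b^2 + 12*b + 27*s^3 + s^2*(72 - 57*b) + s*(20*b^2 - 167*b - 27)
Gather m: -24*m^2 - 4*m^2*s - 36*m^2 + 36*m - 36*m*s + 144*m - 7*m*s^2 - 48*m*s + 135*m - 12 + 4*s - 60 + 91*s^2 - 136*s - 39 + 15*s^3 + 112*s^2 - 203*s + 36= m^2*(-4*s - 60) + m*(-7*s^2 - 84*s + 315) + 15*s^3 + 203*s^2 - 335*s - 75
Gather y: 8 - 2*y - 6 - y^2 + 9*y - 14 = -y^2 + 7*y - 12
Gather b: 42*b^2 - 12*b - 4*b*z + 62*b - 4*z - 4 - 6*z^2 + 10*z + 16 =42*b^2 + b*(50 - 4*z) - 6*z^2 + 6*z + 12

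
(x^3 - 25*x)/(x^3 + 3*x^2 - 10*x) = (x - 5)/(x - 2)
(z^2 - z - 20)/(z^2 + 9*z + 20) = (z - 5)/(z + 5)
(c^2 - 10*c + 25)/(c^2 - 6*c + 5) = (c - 5)/(c - 1)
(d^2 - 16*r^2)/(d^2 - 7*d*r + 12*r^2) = (-d - 4*r)/(-d + 3*r)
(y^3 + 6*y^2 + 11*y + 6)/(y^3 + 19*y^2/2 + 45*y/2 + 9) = 2*(y^2 + 3*y + 2)/(2*y^2 + 13*y + 6)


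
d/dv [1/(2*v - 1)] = -2/(2*v - 1)^2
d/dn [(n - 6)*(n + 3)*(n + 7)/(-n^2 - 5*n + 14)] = (-n^2 + 4*n - 24)/(n^2 - 4*n + 4)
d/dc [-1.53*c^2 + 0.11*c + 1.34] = 0.11 - 3.06*c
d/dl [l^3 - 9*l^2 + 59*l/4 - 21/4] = 3*l^2 - 18*l + 59/4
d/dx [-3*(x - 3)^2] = 18 - 6*x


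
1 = 1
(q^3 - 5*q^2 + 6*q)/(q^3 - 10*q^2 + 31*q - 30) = q/(q - 5)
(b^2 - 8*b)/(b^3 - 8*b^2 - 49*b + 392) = b/(b^2 - 49)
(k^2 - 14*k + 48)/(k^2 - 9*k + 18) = (k - 8)/(k - 3)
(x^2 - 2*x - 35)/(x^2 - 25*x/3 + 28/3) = 3*(x + 5)/(3*x - 4)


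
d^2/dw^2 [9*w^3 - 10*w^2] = 54*w - 20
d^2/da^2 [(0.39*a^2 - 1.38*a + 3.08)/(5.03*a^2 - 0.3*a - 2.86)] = (-68.653464*a^3 + 501.223404*a^2 - 147.000744*a + 97.919096)/(127.263527*a^6 - 22.77081*a^5 - 215.723622*a^4 + 25.86744*a^3 + 122.657964*a^2 - 7.36164*a - 23.393656)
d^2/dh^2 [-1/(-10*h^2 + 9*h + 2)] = 2*(100*h^2 - 90*h - (20*h - 9)^2 - 20)/(-10*h^2 + 9*h + 2)^3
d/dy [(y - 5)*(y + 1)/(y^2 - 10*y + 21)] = 2*(-3*y^2 + 26*y - 67)/(y^4 - 20*y^3 + 142*y^2 - 420*y + 441)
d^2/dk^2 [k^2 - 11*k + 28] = 2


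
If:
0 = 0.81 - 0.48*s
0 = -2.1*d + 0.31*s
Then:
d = 0.25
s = 1.69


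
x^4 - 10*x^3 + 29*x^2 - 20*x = x*(x - 5)*(x - 4)*(x - 1)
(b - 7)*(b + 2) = b^2 - 5*b - 14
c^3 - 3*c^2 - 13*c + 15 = (c - 5)*(c - 1)*(c + 3)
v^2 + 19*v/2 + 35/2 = (v + 5/2)*(v + 7)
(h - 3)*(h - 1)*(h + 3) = h^3 - h^2 - 9*h + 9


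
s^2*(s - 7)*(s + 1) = s^4 - 6*s^3 - 7*s^2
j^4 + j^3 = j^3*(j + 1)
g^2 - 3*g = g*(g - 3)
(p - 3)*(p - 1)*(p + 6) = p^3 + 2*p^2 - 21*p + 18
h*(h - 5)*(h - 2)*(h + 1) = h^4 - 6*h^3 + 3*h^2 + 10*h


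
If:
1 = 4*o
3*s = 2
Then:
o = 1/4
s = 2/3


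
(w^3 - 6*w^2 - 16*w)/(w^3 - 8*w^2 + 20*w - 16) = w*(w^2 - 6*w - 16)/(w^3 - 8*w^2 + 20*w - 16)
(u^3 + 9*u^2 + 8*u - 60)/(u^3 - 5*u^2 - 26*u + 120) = (u^2 + 4*u - 12)/(u^2 - 10*u + 24)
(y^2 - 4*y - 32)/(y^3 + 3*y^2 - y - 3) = (y^2 - 4*y - 32)/(y^3 + 3*y^2 - y - 3)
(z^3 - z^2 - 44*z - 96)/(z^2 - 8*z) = z + 7 + 12/z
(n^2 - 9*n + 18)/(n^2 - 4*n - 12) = (n - 3)/(n + 2)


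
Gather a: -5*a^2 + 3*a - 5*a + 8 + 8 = -5*a^2 - 2*a + 16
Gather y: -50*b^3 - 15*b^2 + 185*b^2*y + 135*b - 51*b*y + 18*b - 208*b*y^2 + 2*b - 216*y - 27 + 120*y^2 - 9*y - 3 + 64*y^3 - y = -50*b^3 - 15*b^2 + 155*b + 64*y^3 + y^2*(120 - 208*b) + y*(185*b^2 - 51*b - 226) - 30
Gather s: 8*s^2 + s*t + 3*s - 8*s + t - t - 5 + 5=8*s^2 + s*(t - 5)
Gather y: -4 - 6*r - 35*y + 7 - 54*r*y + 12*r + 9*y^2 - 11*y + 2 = 6*r + 9*y^2 + y*(-54*r - 46) + 5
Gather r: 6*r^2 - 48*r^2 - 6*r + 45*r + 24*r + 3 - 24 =-42*r^2 + 63*r - 21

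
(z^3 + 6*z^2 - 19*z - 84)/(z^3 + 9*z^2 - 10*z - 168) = (z + 3)/(z + 6)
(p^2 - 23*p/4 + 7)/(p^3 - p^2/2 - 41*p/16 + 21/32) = 8*(p - 4)/(8*p^2 + 10*p - 3)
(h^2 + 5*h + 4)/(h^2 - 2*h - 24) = (h + 1)/(h - 6)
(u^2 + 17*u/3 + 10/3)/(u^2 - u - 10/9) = 3*(u + 5)/(3*u - 5)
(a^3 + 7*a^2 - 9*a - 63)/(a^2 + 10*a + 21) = a - 3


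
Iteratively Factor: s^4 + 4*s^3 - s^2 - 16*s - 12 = (s + 3)*(s^3 + s^2 - 4*s - 4) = (s - 2)*(s + 3)*(s^2 + 3*s + 2) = (s - 2)*(s + 2)*(s + 3)*(s + 1)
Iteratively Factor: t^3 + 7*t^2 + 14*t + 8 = (t + 2)*(t^2 + 5*t + 4) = (t + 2)*(t + 4)*(t + 1)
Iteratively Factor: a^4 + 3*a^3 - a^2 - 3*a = (a - 1)*(a^3 + 4*a^2 + 3*a) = (a - 1)*(a + 1)*(a^2 + 3*a) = (a - 1)*(a + 1)*(a + 3)*(a)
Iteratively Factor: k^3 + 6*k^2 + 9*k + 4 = (k + 1)*(k^2 + 5*k + 4) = (k + 1)*(k + 4)*(k + 1)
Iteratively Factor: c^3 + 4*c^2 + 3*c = (c + 3)*(c^2 + c) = c*(c + 3)*(c + 1)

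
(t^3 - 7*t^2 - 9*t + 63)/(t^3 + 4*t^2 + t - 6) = (t^2 - 10*t + 21)/(t^2 + t - 2)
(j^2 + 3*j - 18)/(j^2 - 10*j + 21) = (j + 6)/(j - 7)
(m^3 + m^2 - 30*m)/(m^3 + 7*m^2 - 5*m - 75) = m*(m^2 + m - 30)/(m^3 + 7*m^2 - 5*m - 75)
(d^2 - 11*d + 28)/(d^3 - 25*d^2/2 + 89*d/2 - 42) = 2/(2*d - 3)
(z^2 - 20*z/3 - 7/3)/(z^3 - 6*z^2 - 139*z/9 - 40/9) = 3*(z - 7)/(3*z^2 - 19*z - 40)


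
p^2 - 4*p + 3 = (p - 3)*(p - 1)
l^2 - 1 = (l - 1)*(l + 1)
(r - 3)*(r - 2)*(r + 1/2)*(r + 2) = r^4 - 5*r^3/2 - 11*r^2/2 + 10*r + 6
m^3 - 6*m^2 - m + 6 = (m - 6)*(m - 1)*(m + 1)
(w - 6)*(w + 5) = w^2 - w - 30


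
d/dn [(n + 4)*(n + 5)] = 2*n + 9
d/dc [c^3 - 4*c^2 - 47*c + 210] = 3*c^2 - 8*c - 47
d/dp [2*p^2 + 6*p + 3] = 4*p + 6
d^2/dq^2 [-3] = 0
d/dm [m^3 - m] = 3*m^2 - 1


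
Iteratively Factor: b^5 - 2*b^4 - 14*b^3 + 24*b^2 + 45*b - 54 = (b - 3)*(b^4 + b^3 - 11*b^2 - 9*b + 18) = (b - 3)*(b + 3)*(b^3 - 2*b^2 - 5*b + 6) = (b - 3)*(b - 1)*(b + 3)*(b^2 - b - 6) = (b - 3)^2*(b - 1)*(b + 3)*(b + 2)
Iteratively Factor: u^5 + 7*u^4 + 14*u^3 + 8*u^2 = (u)*(u^4 + 7*u^3 + 14*u^2 + 8*u) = u^2*(u^3 + 7*u^2 + 14*u + 8) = u^2*(u + 1)*(u^2 + 6*u + 8) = u^2*(u + 1)*(u + 2)*(u + 4)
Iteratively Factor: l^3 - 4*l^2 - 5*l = (l + 1)*(l^2 - 5*l) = (l - 5)*(l + 1)*(l)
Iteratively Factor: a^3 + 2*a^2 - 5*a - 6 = (a - 2)*(a^2 + 4*a + 3) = (a - 2)*(a + 1)*(a + 3)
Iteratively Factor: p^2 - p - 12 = (p + 3)*(p - 4)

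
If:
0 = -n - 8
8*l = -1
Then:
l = -1/8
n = -8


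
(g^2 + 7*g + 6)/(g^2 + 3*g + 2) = (g + 6)/(g + 2)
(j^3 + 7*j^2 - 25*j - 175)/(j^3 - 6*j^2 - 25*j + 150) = (j + 7)/(j - 6)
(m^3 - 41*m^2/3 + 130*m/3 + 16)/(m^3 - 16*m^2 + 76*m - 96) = (m + 1/3)/(m - 2)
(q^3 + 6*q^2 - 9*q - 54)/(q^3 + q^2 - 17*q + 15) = (q^2 + 9*q + 18)/(q^2 + 4*q - 5)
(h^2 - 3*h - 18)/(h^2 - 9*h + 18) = (h + 3)/(h - 3)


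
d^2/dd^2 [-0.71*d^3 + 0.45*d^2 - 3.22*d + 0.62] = 0.9 - 4.26*d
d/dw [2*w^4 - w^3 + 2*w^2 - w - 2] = 8*w^3 - 3*w^2 + 4*w - 1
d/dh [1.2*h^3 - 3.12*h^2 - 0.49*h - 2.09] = 3.6*h^2 - 6.24*h - 0.49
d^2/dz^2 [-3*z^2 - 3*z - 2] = -6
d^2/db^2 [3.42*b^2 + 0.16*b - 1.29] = 6.84000000000000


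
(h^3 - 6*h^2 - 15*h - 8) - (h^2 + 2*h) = h^3 - 7*h^2 - 17*h - 8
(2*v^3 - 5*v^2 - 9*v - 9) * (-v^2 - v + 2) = -2*v^5 + 3*v^4 + 18*v^3 + 8*v^2 - 9*v - 18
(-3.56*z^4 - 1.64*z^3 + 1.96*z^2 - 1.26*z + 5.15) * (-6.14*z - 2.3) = 21.8584*z^5 + 18.2576*z^4 - 8.2624*z^3 + 3.2284*z^2 - 28.723*z - 11.845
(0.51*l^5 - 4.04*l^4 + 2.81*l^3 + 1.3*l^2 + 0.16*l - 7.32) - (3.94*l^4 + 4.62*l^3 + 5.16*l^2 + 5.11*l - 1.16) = 0.51*l^5 - 7.98*l^4 - 1.81*l^3 - 3.86*l^2 - 4.95*l - 6.16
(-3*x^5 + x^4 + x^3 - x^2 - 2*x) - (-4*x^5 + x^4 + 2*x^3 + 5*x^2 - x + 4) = x^5 - x^3 - 6*x^2 - x - 4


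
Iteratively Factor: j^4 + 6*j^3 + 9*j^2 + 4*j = (j + 1)*(j^3 + 5*j^2 + 4*j) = j*(j + 1)*(j^2 + 5*j + 4) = j*(j + 1)^2*(j + 4)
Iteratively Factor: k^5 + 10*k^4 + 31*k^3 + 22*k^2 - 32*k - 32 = (k - 1)*(k^4 + 11*k^3 + 42*k^2 + 64*k + 32) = (k - 1)*(k + 4)*(k^3 + 7*k^2 + 14*k + 8) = (k - 1)*(k + 2)*(k + 4)*(k^2 + 5*k + 4) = (k - 1)*(k + 1)*(k + 2)*(k + 4)*(k + 4)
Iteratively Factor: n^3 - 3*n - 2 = (n + 1)*(n^2 - n - 2) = (n - 2)*(n + 1)*(n + 1)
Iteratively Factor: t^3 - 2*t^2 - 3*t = (t + 1)*(t^2 - 3*t) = (t - 3)*(t + 1)*(t)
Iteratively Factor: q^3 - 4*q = (q - 2)*(q^2 + 2*q) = (q - 2)*(q + 2)*(q)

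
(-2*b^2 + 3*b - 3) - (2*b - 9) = -2*b^2 + b + 6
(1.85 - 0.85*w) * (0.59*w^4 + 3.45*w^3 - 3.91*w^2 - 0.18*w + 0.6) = -0.5015*w^5 - 1.841*w^4 + 9.706*w^3 - 7.0805*w^2 - 0.843*w + 1.11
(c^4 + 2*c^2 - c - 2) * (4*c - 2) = 4*c^5 - 2*c^4 + 8*c^3 - 8*c^2 - 6*c + 4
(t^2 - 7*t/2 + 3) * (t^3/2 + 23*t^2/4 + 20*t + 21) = t^5/2 + 4*t^4 + 11*t^3/8 - 127*t^2/4 - 27*t/2 + 63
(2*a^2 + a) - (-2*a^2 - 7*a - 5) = 4*a^2 + 8*a + 5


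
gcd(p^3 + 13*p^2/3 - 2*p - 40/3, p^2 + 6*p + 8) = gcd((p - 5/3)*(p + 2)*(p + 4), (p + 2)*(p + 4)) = p^2 + 6*p + 8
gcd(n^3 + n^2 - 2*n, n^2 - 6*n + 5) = n - 1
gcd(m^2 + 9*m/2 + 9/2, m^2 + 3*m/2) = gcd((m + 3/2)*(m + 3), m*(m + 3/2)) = m + 3/2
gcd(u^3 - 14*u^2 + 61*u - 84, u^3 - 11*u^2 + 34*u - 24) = u - 4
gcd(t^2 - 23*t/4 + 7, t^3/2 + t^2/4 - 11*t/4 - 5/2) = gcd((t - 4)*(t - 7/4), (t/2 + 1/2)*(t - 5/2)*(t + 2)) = 1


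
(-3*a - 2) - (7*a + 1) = -10*a - 3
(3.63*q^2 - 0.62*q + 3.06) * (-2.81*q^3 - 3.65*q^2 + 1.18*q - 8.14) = -10.2003*q^5 - 11.5073*q^4 - 2.0522*q^3 - 41.4488*q^2 + 8.6576*q - 24.9084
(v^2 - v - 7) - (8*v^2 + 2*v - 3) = -7*v^2 - 3*v - 4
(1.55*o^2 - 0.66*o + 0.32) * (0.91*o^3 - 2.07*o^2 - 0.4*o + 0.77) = 1.4105*o^5 - 3.8091*o^4 + 1.0374*o^3 + 0.7951*o^2 - 0.6362*o + 0.2464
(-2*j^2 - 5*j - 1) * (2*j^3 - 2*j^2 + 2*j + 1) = -4*j^5 - 6*j^4 + 4*j^3 - 10*j^2 - 7*j - 1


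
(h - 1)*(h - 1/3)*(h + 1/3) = h^3 - h^2 - h/9 + 1/9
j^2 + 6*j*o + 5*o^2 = (j + o)*(j + 5*o)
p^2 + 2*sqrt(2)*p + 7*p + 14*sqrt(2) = (p + 7)*(p + 2*sqrt(2))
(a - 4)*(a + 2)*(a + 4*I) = a^3 - 2*a^2 + 4*I*a^2 - 8*a - 8*I*a - 32*I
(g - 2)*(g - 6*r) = g^2 - 6*g*r - 2*g + 12*r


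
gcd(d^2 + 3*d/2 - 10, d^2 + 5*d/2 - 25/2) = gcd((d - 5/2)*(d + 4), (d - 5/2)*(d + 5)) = d - 5/2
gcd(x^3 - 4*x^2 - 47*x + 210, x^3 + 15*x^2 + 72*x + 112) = x + 7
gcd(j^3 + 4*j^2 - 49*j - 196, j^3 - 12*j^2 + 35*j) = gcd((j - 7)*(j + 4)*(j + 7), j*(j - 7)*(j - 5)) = j - 7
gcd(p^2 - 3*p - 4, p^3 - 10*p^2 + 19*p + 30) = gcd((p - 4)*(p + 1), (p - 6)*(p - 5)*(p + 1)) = p + 1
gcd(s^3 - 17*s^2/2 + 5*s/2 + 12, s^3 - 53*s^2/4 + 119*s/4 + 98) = s - 8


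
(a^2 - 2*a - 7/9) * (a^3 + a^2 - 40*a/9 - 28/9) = a^5 - a^4 - 65*a^3/9 + 5*a^2 + 784*a/81 + 196/81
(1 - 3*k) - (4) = -3*k - 3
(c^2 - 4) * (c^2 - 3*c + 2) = c^4 - 3*c^3 - 2*c^2 + 12*c - 8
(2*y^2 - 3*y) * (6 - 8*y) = -16*y^3 + 36*y^2 - 18*y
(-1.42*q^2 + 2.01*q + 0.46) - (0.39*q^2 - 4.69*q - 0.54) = -1.81*q^2 + 6.7*q + 1.0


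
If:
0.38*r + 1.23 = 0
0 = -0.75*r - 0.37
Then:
No Solution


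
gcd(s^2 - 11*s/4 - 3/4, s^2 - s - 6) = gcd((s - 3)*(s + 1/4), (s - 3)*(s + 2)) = s - 3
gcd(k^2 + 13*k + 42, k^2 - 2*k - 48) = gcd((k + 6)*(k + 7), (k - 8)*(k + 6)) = k + 6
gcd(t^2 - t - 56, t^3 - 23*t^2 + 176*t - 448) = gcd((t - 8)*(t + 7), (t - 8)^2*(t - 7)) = t - 8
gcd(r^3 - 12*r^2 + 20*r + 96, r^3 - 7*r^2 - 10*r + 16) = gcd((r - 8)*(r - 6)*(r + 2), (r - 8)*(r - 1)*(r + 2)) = r^2 - 6*r - 16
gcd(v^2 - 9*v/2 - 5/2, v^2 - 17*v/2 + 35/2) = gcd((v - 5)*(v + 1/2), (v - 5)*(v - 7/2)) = v - 5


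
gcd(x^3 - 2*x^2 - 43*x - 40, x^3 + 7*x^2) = 1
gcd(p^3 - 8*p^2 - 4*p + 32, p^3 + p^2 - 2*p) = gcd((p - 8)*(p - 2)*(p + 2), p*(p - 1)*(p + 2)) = p + 2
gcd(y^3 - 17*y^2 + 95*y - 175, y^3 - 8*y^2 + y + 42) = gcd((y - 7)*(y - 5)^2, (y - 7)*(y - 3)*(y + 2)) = y - 7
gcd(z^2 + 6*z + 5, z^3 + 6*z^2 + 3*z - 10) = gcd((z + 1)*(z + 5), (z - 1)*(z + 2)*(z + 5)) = z + 5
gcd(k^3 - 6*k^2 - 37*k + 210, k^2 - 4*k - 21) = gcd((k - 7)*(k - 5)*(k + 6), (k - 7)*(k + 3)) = k - 7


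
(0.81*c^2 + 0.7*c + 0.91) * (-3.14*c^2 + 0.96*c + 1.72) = -2.5434*c^4 - 1.4204*c^3 - 0.7922*c^2 + 2.0776*c + 1.5652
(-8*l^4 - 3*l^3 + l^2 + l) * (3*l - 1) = -24*l^5 - l^4 + 6*l^3 + 2*l^2 - l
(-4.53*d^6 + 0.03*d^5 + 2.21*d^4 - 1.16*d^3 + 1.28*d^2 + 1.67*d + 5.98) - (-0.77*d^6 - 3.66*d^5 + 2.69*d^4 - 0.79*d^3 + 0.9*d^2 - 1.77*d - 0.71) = -3.76*d^6 + 3.69*d^5 - 0.48*d^4 - 0.37*d^3 + 0.38*d^2 + 3.44*d + 6.69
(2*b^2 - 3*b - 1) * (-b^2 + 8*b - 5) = -2*b^4 + 19*b^3 - 33*b^2 + 7*b + 5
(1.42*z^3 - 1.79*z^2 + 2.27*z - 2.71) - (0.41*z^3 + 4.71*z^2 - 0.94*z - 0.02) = 1.01*z^3 - 6.5*z^2 + 3.21*z - 2.69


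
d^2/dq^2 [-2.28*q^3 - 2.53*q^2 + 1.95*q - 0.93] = -13.68*q - 5.06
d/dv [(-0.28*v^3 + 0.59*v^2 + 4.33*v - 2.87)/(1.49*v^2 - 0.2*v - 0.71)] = (-0.4172*v^4 + 0.112*v^3 - 5.9733*v^2 + 7.7148*v - 3.6483)/(2.2201*v^4 - 0.596*v^3 - 2.0758*v^2 + 0.284*v + 0.5041)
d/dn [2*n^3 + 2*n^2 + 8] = 2*n*(3*n + 2)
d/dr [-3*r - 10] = -3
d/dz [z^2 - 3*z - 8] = 2*z - 3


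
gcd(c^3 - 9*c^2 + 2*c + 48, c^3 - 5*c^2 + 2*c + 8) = 1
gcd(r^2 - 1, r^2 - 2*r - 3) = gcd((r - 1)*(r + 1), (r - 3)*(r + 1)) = r + 1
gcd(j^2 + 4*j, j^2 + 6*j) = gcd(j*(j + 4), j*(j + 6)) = j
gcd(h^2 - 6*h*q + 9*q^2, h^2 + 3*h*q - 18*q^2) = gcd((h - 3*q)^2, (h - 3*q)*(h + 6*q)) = -h + 3*q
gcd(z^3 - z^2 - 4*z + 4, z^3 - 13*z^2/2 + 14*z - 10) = z - 2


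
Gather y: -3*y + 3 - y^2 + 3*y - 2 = 1 - y^2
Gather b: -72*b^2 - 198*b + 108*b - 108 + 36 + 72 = -72*b^2 - 90*b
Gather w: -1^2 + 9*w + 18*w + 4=27*w + 3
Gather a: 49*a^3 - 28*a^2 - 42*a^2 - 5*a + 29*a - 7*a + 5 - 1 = 49*a^3 - 70*a^2 + 17*a + 4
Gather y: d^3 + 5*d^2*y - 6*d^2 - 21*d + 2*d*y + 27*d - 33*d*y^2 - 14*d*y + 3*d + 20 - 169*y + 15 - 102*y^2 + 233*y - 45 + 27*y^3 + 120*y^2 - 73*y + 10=d^3 - 6*d^2 + 9*d + 27*y^3 + y^2*(18 - 33*d) + y*(5*d^2 - 12*d - 9)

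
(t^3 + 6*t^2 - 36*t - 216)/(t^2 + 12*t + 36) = t - 6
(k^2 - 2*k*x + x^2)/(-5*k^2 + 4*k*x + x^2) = (-k + x)/(5*k + x)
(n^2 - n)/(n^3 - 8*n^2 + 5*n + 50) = n*(n - 1)/(n^3 - 8*n^2 + 5*n + 50)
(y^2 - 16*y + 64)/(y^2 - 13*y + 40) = (y - 8)/(y - 5)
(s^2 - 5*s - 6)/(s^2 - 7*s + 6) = (s + 1)/(s - 1)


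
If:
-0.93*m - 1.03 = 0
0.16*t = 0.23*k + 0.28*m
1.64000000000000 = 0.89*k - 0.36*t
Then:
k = 2.53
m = -1.11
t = 1.70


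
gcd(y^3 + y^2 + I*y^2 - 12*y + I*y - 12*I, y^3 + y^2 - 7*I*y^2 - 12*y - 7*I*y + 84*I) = y^2 + y - 12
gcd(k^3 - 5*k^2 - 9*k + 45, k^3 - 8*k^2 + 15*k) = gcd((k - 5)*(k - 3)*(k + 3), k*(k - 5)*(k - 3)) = k^2 - 8*k + 15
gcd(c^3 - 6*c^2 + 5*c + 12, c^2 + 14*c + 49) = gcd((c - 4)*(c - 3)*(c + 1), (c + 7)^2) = 1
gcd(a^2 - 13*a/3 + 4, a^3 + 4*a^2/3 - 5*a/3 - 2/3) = 1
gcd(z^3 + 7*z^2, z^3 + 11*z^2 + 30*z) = z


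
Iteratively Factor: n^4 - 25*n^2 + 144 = (n - 4)*(n^3 + 4*n^2 - 9*n - 36) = (n - 4)*(n + 4)*(n^2 - 9) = (n - 4)*(n - 3)*(n + 4)*(n + 3)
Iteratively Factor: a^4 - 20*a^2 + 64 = (a + 2)*(a^3 - 2*a^2 - 16*a + 32) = (a - 4)*(a + 2)*(a^2 + 2*a - 8) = (a - 4)*(a + 2)*(a + 4)*(a - 2)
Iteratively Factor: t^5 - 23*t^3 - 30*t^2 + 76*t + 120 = (t + 2)*(t^4 - 2*t^3 - 19*t^2 + 8*t + 60) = (t - 5)*(t + 2)*(t^3 + 3*t^2 - 4*t - 12) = (t - 5)*(t + 2)*(t + 3)*(t^2 - 4) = (t - 5)*(t - 2)*(t + 2)*(t + 3)*(t + 2)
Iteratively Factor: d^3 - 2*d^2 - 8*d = (d - 4)*(d^2 + 2*d) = d*(d - 4)*(d + 2)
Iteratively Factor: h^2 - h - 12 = (h + 3)*(h - 4)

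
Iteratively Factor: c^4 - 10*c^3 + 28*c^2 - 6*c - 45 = (c - 3)*(c^3 - 7*c^2 + 7*c + 15) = (c - 3)^2*(c^2 - 4*c - 5) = (c - 3)^2*(c + 1)*(c - 5)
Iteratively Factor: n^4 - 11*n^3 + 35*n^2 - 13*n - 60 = (n + 1)*(n^3 - 12*n^2 + 47*n - 60) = (n - 5)*(n + 1)*(n^2 - 7*n + 12) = (n - 5)*(n - 3)*(n + 1)*(n - 4)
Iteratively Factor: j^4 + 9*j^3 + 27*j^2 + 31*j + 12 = (j + 4)*(j^3 + 5*j^2 + 7*j + 3) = (j + 1)*(j + 4)*(j^2 + 4*j + 3) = (j + 1)*(j + 3)*(j + 4)*(j + 1)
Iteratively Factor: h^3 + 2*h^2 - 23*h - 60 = (h + 3)*(h^2 - h - 20) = (h - 5)*(h + 3)*(h + 4)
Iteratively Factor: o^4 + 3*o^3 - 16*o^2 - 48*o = (o)*(o^3 + 3*o^2 - 16*o - 48) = o*(o + 3)*(o^2 - 16) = o*(o - 4)*(o + 3)*(o + 4)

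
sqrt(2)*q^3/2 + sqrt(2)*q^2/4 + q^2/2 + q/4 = q*(q + 1/2)*(sqrt(2)*q/2 + 1/2)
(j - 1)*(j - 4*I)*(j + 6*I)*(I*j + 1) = I*j^4 - j^3 - I*j^3 + j^2 + 26*I*j^2 + 24*j - 26*I*j - 24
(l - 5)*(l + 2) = l^2 - 3*l - 10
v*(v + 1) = v^2 + v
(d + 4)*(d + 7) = d^2 + 11*d + 28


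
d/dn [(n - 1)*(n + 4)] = 2*n + 3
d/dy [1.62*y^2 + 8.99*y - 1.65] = 3.24*y + 8.99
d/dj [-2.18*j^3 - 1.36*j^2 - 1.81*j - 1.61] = -6.54*j^2 - 2.72*j - 1.81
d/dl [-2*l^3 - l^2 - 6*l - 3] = -6*l^2 - 2*l - 6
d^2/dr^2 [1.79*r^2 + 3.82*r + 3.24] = 3.58000000000000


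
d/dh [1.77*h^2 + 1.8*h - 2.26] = 3.54*h + 1.8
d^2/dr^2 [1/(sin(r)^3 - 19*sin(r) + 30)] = (-9*sin(r)^6 + 50*sin(r)^4 + 270*sin(r)^3 - 475*sin(r)^2 - 750*sin(r) + 722)/(sin(r)^3 - 19*sin(r) + 30)^3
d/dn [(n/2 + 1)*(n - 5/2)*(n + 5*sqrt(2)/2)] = 3*n^2/2 - n/2 + 5*sqrt(2)*n/2 - 5/2 - 5*sqrt(2)/8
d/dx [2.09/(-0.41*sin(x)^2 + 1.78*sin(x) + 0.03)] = (1.7138*sin(x) - 3.7202)*cos(x)/(-0.41*sin(x)^2 + 1.78*sin(x) + 0.03)^2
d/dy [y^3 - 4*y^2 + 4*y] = 3*y^2 - 8*y + 4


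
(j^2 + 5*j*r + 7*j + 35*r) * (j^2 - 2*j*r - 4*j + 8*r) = j^4 + 3*j^3*r + 3*j^3 - 10*j^2*r^2 + 9*j^2*r - 28*j^2 - 30*j*r^2 - 84*j*r + 280*r^2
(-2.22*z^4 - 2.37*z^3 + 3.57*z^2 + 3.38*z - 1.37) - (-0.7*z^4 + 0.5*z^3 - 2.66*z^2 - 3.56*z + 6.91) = -1.52*z^4 - 2.87*z^3 + 6.23*z^2 + 6.94*z - 8.28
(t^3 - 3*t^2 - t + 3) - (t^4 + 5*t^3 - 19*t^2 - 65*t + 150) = -t^4 - 4*t^3 + 16*t^2 + 64*t - 147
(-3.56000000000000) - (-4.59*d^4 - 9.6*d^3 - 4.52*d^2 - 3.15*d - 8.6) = 4.59*d^4 + 9.6*d^3 + 4.52*d^2 + 3.15*d + 5.04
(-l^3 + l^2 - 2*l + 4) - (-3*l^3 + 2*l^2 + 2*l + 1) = 2*l^3 - l^2 - 4*l + 3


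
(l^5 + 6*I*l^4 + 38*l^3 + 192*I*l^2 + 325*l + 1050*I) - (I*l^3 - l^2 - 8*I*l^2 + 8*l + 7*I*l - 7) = l^5 + 6*I*l^4 + 38*l^3 - I*l^3 + l^2 + 200*I*l^2 + 317*l - 7*I*l + 7 + 1050*I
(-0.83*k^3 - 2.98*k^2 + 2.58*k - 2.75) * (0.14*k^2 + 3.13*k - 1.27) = -0.1162*k^5 - 3.0151*k^4 - 7.9121*k^3 + 11.475*k^2 - 11.8841*k + 3.4925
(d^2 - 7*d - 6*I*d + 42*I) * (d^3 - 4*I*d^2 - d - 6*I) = d^5 - 7*d^4 - 10*I*d^4 - 25*d^3 + 70*I*d^3 + 175*d^2 - 36*d + 252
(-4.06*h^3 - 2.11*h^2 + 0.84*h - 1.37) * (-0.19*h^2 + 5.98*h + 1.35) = 0.7714*h^5 - 23.8779*h^4 - 18.2584*h^3 + 2.435*h^2 - 7.0586*h - 1.8495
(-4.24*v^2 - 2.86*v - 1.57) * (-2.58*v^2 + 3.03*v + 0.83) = 10.9392*v^4 - 5.4684*v^3 - 8.1344*v^2 - 7.1309*v - 1.3031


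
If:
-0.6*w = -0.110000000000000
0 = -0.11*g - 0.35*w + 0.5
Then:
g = 3.96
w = 0.18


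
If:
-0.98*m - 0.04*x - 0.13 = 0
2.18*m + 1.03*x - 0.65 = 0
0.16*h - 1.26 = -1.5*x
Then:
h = -1.48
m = -0.17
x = 1.00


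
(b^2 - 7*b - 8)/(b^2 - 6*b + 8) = (b^2 - 7*b - 8)/(b^2 - 6*b + 8)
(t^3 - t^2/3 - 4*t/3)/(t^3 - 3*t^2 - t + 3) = t*(3*t - 4)/(3*(t^2 - 4*t + 3))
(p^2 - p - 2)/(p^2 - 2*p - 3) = (p - 2)/(p - 3)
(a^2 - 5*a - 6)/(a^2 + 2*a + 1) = (a - 6)/(a + 1)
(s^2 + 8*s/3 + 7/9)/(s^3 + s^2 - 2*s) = (9*s^2 + 24*s + 7)/(9*s*(s^2 + s - 2))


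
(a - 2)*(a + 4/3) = a^2 - 2*a/3 - 8/3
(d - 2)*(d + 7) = d^2 + 5*d - 14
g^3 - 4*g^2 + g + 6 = (g - 3)*(g - 2)*(g + 1)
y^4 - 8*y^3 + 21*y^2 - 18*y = y*(y - 3)^2*(y - 2)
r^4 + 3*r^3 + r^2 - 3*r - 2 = (r - 1)*(r + 1)^2*(r + 2)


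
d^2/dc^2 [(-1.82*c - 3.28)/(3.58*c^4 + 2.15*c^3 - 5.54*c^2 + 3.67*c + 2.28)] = (-279.910176*c^7 - 1064.89248*c^6 - 591.283956*c^5 + 1262.55216*c^4 + 666.826204*c^3 - 330.963984*c^2 + 358.66848*c - 140.758592)/(45.882712*c^12 + 82.66578*c^11 - 163.362918*c^10 - 104.801341*c^9 + 509.95395*c^8 - 82.577559*c^7 - 527.355974*c^6 + 441.582489*c^5 + 149.850282*c^4 - 195.178481*c^3 + 5.729868*c^2 + 57.234384*c + 11.852352)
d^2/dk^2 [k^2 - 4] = 2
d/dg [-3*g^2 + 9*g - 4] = 9 - 6*g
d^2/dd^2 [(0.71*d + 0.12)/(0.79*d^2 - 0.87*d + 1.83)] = ((1.0458 - 3.3654*d)*(0.79*d^2 - 0.87*d + 1.83) + (0.71*d + 0.12)*(1.58*d - 0.87)*(3.16*d - 1.74))/(0.79*d^2 - 0.87*d + 1.83)^3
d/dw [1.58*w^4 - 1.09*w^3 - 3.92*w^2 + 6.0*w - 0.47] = 6.32*w^3 - 3.27*w^2 - 7.84*w + 6.0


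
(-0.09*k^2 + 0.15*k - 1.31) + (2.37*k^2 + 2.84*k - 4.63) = 2.28*k^2 + 2.99*k - 5.94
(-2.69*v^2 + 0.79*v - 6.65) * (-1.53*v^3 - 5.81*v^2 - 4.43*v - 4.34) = 4.1157*v^5 + 14.4202*v^4 + 17.5013*v^3 + 46.8114*v^2 + 26.0309*v + 28.861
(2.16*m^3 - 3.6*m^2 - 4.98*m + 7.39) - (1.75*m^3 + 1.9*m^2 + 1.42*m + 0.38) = 0.41*m^3 - 5.5*m^2 - 6.4*m + 7.01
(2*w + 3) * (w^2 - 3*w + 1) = 2*w^3 - 3*w^2 - 7*w + 3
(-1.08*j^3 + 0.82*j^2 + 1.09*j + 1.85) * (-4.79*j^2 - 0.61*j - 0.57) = 5.1732*j^5 - 3.269*j^4 - 5.1057*j^3 - 9.9938*j^2 - 1.7498*j - 1.0545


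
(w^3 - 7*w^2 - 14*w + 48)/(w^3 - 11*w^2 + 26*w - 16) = (w + 3)/(w - 1)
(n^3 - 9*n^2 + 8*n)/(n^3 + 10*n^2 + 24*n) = (n^2 - 9*n + 8)/(n^2 + 10*n + 24)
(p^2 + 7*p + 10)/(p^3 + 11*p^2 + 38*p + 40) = 1/(p + 4)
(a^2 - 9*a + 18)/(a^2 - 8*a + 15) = (a - 6)/(a - 5)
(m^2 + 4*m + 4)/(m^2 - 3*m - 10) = (m + 2)/(m - 5)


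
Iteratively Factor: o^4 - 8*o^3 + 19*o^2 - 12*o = (o)*(o^3 - 8*o^2 + 19*o - 12) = o*(o - 1)*(o^2 - 7*o + 12) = o*(o - 4)*(o - 1)*(o - 3)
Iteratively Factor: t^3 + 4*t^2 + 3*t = (t)*(t^2 + 4*t + 3) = t*(t + 1)*(t + 3)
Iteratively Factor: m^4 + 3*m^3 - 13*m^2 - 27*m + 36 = (m - 3)*(m^3 + 6*m^2 + 5*m - 12) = (m - 3)*(m + 3)*(m^2 + 3*m - 4) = (m - 3)*(m - 1)*(m + 3)*(m + 4)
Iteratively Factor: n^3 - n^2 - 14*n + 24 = (n - 2)*(n^2 + n - 12) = (n - 3)*(n - 2)*(n + 4)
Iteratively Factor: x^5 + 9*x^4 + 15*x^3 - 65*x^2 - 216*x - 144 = (x + 1)*(x^4 + 8*x^3 + 7*x^2 - 72*x - 144) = (x - 3)*(x + 1)*(x^3 + 11*x^2 + 40*x + 48) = (x - 3)*(x + 1)*(x + 3)*(x^2 + 8*x + 16) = (x - 3)*(x + 1)*(x + 3)*(x + 4)*(x + 4)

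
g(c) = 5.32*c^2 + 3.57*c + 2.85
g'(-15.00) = -156.03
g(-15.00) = 1146.30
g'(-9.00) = -92.19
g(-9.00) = 401.64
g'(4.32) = 49.53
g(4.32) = 117.56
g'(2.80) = 33.36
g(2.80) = 54.55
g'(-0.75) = -4.41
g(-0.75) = 3.16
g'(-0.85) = -5.47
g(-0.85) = 3.66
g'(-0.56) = -2.39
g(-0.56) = 2.52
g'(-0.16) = 1.87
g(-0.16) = 2.41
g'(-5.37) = -53.57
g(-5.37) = 137.09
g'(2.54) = 30.60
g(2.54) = 46.24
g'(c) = 10.64*c + 3.57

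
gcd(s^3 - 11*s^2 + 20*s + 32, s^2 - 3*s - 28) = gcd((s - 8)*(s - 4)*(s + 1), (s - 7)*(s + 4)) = 1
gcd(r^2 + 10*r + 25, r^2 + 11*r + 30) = r + 5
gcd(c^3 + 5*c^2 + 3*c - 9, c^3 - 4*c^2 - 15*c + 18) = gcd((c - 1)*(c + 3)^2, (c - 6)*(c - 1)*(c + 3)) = c^2 + 2*c - 3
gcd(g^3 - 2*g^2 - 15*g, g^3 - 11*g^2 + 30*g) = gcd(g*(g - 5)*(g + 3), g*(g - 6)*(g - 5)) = g^2 - 5*g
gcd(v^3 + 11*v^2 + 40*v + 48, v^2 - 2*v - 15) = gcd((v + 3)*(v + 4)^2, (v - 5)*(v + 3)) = v + 3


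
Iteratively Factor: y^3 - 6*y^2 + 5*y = (y)*(y^2 - 6*y + 5) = y*(y - 5)*(y - 1)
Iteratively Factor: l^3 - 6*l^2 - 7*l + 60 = (l + 3)*(l^2 - 9*l + 20) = (l - 5)*(l + 3)*(l - 4)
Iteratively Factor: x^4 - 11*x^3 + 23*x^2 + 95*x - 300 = (x - 5)*(x^3 - 6*x^2 - 7*x + 60) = (x - 5)*(x - 4)*(x^2 - 2*x - 15) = (x - 5)*(x - 4)*(x + 3)*(x - 5)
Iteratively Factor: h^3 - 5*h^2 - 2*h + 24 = (h + 2)*(h^2 - 7*h + 12) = (h - 3)*(h + 2)*(h - 4)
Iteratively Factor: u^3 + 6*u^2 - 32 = (u - 2)*(u^2 + 8*u + 16) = (u - 2)*(u + 4)*(u + 4)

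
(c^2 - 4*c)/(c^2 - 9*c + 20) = c/(c - 5)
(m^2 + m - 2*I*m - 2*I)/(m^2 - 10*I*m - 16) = (m + 1)/(m - 8*I)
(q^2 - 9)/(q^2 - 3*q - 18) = (q - 3)/(q - 6)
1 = 1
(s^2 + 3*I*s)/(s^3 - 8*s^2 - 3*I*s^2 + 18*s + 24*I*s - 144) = s/(s^2 + s*(-8 - 6*I) + 48*I)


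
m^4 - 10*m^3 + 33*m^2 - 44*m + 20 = (m - 5)*(m - 2)^2*(m - 1)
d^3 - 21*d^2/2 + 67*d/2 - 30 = (d - 5)*(d - 4)*(d - 3/2)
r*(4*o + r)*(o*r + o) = 4*o^2*r^2 + 4*o^2*r + o*r^3 + o*r^2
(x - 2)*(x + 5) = x^2 + 3*x - 10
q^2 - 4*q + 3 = (q - 3)*(q - 1)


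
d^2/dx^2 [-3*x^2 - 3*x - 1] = -6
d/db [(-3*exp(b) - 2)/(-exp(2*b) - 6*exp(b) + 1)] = (-2*(exp(b) + 3)*(3*exp(b) + 2) + 3*exp(2*b) + 18*exp(b) - 3)*exp(b)/(exp(2*b) + 6*exp(b) - 1)^2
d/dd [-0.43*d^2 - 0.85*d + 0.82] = -0.86*d - 0.85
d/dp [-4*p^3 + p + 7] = 1 - 12*p^2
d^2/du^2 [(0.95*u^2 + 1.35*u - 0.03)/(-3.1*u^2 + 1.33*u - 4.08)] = (-33.7807*u^3 + 73.8234*u^2 + 101.70666*u - 46.932186)/(29.791*u^6 - 38.3439*u^5 + 134.07717*u^4 - 103.283677*u^3 + 176.462856*u^2 - 66.419136*u + 67.917312)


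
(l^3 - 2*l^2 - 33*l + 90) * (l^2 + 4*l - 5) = l^5 + 2*l^4 - 46*l^3 - 32*l^2 + 525*l - 450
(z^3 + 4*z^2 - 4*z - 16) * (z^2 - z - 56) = z^5 + 3*z^4 - 64*z^3 - 236*z^2 + 240*z + 896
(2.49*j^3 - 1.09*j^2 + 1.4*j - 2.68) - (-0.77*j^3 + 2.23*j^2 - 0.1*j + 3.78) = 3.26*j^3 - 3.32*j^2 + 1.5*j - 6.46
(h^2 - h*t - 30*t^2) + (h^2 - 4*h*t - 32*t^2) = 2*h^2 - 5*h*t - 62*t^2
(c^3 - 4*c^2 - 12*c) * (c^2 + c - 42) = c^5 - 3*c^4 - 58*c^3 + 156*c^2 + 504*c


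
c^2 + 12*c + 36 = (c + 6)^2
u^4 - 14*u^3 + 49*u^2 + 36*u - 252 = (u - 7)*(u - 6)*(u - 3)*(u + 2)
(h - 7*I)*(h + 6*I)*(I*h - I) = I*h^3 + h^2 - I*h^2 - h + 42*I*h - 42*I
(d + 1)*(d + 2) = d^2 + 3*d + 2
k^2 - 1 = (k - 1)*(k + 1)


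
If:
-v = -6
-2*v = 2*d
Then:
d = -6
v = 6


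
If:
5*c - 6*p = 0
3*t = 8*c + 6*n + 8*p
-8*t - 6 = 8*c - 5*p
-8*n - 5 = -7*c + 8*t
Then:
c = -144/1163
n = -397/9304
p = -120/1163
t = -3213/4652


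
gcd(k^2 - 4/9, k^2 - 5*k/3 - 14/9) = k + 2/3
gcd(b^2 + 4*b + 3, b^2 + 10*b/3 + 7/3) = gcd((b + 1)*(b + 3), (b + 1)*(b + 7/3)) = b + 1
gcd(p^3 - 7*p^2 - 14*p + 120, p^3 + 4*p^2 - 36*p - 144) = p^2 - 2*p - 24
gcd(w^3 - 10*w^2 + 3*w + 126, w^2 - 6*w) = w - 6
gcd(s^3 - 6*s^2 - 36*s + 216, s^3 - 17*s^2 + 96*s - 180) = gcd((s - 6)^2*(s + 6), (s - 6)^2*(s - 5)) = s^2 - 12*s + 36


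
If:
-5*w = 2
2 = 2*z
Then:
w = -2/5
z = 1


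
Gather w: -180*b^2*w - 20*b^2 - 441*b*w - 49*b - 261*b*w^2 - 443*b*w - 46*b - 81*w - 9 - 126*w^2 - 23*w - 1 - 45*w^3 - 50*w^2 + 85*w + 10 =-20*b^2 - 95*b - 45*w^3 + w^2*(-261*b - 176) + w*(-180*b^2 - 884*b - 19)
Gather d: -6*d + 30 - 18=12 - 6*d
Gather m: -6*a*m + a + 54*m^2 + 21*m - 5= a + 54*m^2 + m*(21 - 6*a) - 5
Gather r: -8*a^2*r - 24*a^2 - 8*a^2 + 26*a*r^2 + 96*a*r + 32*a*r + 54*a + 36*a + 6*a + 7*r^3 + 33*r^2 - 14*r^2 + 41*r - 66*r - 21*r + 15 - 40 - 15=-32*a^2 + 96*a + 7*r^3 + r^2*(26*a + 19) + r*(-8*a^2 + 128*a - 46) - 40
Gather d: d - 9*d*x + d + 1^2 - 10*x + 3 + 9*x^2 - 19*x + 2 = d*(2 - 9*x) + 9*x^2 - 29*x + 6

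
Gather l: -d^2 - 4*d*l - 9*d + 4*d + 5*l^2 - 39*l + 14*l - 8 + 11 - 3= -d^2 - 5*d + 5*l^2 + l*(-4*d - 25)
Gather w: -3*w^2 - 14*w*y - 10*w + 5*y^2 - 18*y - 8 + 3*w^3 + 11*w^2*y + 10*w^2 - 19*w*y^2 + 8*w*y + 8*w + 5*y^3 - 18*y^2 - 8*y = 3*w^3 + w^2*(11*y + 7) + w*(-19*y^2 - 6*y - 2) + 5*y^3 - 13*y^2 - 26*y - 8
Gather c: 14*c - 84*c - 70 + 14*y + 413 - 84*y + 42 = -70*c - 70*y + 385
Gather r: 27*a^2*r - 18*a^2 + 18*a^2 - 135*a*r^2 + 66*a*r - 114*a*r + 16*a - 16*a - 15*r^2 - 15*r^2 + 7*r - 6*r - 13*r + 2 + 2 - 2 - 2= r^2*(-135*a - 30) + r*(27*a^2 - 48*a - 12)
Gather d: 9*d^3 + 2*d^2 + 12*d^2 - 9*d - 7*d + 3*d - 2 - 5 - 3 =9*d^3 + 14*d^2 - 13*d - 10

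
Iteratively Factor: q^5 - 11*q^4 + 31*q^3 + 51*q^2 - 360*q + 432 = (q - 4)*(q^4 - 7*q^3 + 3*q^2 + 63*q - 108) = (q - 4)*(q - 3)*(q^3 - 4*q^2 - 9*q + 36) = (q - 4)^2*(q - 3)*(q^2 - 9) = (q - 4)^2*(q - 3)*(q + 3)*(q - 3)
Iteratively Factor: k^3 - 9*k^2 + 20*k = (k)*(k^2 - 9*k + 20) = k*(k - 4)*(k - 5)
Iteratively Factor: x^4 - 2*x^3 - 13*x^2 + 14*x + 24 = (x + 3)*(x^3 - 5*x^2 + 2*x + 8) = (x - 4)*(x + 3)*(x^2 - x - 2) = (x - 4)*(x + 1)*(x + 3)*(x - 2)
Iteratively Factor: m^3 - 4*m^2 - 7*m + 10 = (m + 2)*(m^2 - 6*m + 5) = (m - 1)*(m + 2)*(m - 5)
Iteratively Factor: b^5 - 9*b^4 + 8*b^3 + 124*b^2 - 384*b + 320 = (b + 4)*(b^4 - 13*b^3 + 60*b^2 - 116*b + 80) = (b - 2)*(b + 4)*(b^3 - 11*b^2 + 38*b - 40) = (b - 2)^2*(b + 4)*(b^2 - 9*b + 20) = (b - 4)*(b - 2)^2*(b + 4)*(b - 5)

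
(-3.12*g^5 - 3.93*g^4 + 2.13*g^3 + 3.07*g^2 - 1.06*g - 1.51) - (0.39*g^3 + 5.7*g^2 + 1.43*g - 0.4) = -3.12*g^5 - 3.93*g^4 + 1.74*g^3 - 2.63*g^2 - 2.49*g - 1.11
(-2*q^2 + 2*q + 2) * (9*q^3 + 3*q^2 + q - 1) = -18*q^5 + 12*q^4 + 22*q^3 + 10*q^2 - 2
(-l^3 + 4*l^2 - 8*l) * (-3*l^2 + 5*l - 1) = 3*l^5 - 17*l^4 + 45*l^3 - 44*l^2 + 8*l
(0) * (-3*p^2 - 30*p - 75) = 0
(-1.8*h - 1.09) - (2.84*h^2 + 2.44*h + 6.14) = -2.84*h^2 - 4.24*h - 7.23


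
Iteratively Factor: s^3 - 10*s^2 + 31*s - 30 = (s - 3)*(s^2 - 7*s + 10) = (s - 5)*(s - 3)*(s - 2)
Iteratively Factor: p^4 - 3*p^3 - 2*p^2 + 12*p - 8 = (p - 2)*(p^3 - p^2 - 4*p + 4) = (p - 2)*(p - 1)*(p^2 - 4) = (p - 2)*(p - 1)*(p + 2)*(p - 2)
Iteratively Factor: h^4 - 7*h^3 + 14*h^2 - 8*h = (h - 4)*(h^3 - 3*h^2 + 2*h) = h*(h - 4)*(h^2 - 3*h + 2) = h*(h - 4)*(h - 1)*(h - 2)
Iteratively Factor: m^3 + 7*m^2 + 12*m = (m + 3)*(m^2 + 4*m) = m*(m + 3)*(m + 4)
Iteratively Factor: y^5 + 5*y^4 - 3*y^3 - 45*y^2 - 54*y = (y + 3)*(y^4 + 2*y^3 - 9*y^2 - 18*y) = (y - 3)*(y + 3)*(y^3 + 5*y^2 + 6*y) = y*(y - 3)*(y + 3)*(y^2 + 5*y + 6) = y*(y - 3)*(y + 3)^2*(y + 2)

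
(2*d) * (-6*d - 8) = -12*d^2 - 16*d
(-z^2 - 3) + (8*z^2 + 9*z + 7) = 7*z^2 + 9*z + 4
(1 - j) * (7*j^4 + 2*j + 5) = -7*j^5 + 7*j^4 - 2*j^2 - 3*j + 5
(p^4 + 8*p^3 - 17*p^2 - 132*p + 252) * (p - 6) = p^5 + 2*p^4 - 65*p^3 - 30*p^2 + 1044*p - 1512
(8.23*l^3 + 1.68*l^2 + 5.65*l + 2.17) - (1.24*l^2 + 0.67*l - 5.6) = 8.23*l^3 + 0.44*l^2 + 4.98*l + 7.77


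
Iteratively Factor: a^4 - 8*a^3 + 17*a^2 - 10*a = (a - 5)*(a^3 - 3*a^2 + 2*a) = a*(a - 5)*(a^2 - 3*a + 2) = a*(a - 5)*(a - 1)*(a - 2)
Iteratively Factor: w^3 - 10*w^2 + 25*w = (w - 5)*(w^2 - 5*w) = w*(w - 5)*(w - 5)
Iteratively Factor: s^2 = (s)*(s)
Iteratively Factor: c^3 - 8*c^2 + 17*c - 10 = (c - 5)*(c^2 - 3*c + 2) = (c - 5)*(c - 2)*(c - 1)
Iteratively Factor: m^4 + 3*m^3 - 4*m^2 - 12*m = (m + 3)*(m^3 - 4*m) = m*(m + 3)*(m^2 - 4) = m*(m - 2)*(m + 3)*(m + 2)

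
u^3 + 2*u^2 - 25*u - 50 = (u - 5)*(u + 2)*(u + 5)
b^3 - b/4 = b*(b - 1/2)*(b + 1/2)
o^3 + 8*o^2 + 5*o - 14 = (o - 1)*(o + 2)*(o + 7)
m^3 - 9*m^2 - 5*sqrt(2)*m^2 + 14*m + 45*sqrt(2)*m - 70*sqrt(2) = (m - 7)*(m - 2)*(m - 5*sqrt(2))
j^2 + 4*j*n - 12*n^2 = (j - 2*n)*(j + 6*n)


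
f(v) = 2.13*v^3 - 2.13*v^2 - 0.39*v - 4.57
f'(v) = 6.39*v^2 - 4.26*v - 0.39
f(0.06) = -4.60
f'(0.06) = -0.62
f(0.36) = -4.89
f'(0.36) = -1.10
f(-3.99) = -172.22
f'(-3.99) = 118.34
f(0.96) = -5.02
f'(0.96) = 1.41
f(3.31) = 48.05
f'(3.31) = 55.52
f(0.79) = -5.16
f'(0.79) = 0.23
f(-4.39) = -224.12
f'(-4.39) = 141.46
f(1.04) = -4.88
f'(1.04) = 2.09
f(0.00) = -4.57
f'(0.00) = -0.39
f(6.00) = 376.49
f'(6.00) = 204.09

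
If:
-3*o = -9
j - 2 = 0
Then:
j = 2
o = 3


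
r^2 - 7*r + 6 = (r - 6)*(r - 1)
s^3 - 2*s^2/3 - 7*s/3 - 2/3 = (s - 2)*(s + 1/3)*(s + 1)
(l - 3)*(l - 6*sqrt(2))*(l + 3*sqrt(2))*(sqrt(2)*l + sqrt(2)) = sqrt(2)*l^4 - 6*l^3 - 2*sqrt(2)*l^3 - 39*sqrt(2)*l^2 + 12*l^2 + 18*l + 72*sqrt(2)*l + 108*sqrt(2)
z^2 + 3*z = z*(z + 3)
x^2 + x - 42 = (x - 6)*(x + 7)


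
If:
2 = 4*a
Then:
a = 1/2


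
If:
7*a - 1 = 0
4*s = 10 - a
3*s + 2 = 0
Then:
No Solution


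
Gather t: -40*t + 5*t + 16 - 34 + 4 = -35*t - 14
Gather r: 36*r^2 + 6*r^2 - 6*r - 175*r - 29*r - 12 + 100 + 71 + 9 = 42*r^2 - 210*r + 168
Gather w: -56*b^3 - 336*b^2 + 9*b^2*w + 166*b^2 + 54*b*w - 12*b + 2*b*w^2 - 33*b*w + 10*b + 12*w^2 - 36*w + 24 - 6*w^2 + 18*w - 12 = -56*b^3 - 170*b^2 - 2*b + w^2*(2*b + 6) + w*(9*b^2 + 21*b - 18) + 12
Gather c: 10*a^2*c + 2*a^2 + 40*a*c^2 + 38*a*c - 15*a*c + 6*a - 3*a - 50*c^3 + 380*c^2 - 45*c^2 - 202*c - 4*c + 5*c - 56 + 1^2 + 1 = 2*a^2 + 3*a - 50*c^3 + c^2*(40*a + 335) + c*(10*a^2 + 23*a - 201) - 54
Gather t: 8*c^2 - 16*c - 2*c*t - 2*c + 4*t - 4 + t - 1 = 8*c^2 - 18*c + t*(5 - 2*c) - 5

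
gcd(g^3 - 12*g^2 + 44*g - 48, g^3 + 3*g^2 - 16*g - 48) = g - 4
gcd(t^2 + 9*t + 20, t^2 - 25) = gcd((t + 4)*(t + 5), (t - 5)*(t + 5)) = t + 5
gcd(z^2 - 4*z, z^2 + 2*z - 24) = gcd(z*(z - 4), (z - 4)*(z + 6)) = z - 4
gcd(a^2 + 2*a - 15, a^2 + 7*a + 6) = 1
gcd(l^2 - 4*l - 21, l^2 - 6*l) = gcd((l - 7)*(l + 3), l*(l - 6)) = 1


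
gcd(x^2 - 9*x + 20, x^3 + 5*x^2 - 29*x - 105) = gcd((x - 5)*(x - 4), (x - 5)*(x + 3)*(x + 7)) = x - 5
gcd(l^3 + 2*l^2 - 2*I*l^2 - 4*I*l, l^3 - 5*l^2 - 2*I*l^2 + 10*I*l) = l^2 - 2*I*l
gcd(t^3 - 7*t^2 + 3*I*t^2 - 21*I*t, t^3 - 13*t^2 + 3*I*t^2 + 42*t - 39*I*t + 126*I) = t^2 + t*(-7 + 3*I) - 21*I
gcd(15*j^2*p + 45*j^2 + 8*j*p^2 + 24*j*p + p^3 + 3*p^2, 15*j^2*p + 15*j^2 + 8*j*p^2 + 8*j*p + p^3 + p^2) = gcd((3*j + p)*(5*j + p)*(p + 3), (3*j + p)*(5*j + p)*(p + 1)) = 15*j^2 + 8*j*p + p^2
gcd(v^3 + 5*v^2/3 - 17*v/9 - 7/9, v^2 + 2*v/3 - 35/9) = v + 7/3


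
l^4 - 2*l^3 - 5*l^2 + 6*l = l*(l - 3)*(l - 1)*(l + 2)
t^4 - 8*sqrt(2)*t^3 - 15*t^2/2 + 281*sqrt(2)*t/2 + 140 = (t - 7*sqrt(2))*(t - 4*sqrt(2))*(t + sqrt(2)/2)*(t + 5*sqrt(2)/2)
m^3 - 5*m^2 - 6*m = m*(m - 6)*(m + 1)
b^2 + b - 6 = (b - 2)*(b + 3)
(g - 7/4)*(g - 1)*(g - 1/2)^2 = g^4 - 15*g^3/4 + 19*g^2/4 - 39*g/16 + 7/16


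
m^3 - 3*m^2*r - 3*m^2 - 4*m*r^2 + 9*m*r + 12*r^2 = (m - 3)*(m - 4*r)*(m + r)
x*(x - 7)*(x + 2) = x^3 - 5*x^2 - 14*x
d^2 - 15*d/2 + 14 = (d - 4)*(d - 7/2)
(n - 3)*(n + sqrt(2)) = n^2 - 3*n + sqrt(2)*n - 3*sqrt(2)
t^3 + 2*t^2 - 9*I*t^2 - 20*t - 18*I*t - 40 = (t + 2)*(t - 5*I)*(t - 4*I)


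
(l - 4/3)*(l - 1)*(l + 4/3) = l^3 - l^2 - 16*l/9 + 16/9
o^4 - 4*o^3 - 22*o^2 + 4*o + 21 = (o - 7)*(o - 1)*(o + 1)*(o + 3)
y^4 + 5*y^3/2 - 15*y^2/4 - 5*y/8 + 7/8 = (y - 1)*(y - 1/2)*(y + 1/2)*(y + 7/2)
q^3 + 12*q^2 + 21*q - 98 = (q - 2)*(q + 7)^2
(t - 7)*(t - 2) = t^2 - 9*t + 14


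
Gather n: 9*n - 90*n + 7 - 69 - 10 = -81*n - 72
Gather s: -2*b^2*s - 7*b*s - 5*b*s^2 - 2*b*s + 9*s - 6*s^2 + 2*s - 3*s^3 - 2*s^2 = -3*s^3 + s^2*(-5*b - 8) + s*(-2*b^2 - 9*b + 11)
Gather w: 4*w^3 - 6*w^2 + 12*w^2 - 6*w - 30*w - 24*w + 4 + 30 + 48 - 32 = 4*w^3 + 6*w^2 - 60*w + 50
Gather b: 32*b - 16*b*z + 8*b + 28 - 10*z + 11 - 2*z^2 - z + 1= b*(40 - 16*z) - 2*z^2 - 11*z + 40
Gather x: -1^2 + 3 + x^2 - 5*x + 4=x^2 - 5*x + 6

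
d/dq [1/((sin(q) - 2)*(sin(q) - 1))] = (3 - 2*sin(q))*cos(q)/((sin(q) - 2)^2*(sin(q) - 1)^2)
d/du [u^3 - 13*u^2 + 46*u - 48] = 3*u^2 - 26*u + 46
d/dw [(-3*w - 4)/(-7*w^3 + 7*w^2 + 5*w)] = (-42*w^3 - 63*w^2 + 56*w + 20)/(w^2*(49*w^4 - 98*w^3 - 21*w^2 + 70*w + 25))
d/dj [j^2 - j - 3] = 2*j - 1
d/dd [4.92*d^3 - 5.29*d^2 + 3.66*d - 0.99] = 14.76*d^2 - 10.58*d + 3.66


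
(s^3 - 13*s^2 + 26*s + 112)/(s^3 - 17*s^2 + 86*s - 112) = (s + 2)/(s - 2)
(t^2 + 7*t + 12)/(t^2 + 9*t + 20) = (t + 3)/(t + 5)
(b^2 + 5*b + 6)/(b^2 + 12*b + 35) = (b^2 + 5*b + 6)/(b^2 + 12*b + 35)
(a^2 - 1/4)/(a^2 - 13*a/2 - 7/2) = (a - 1/2)/(a - 7)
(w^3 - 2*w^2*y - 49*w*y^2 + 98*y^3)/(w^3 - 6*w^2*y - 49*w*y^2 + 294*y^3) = (-w + 2*y)/(-w + 6*y)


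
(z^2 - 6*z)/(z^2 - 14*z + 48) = z/(z - 8)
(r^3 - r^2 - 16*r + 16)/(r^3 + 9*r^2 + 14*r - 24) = (r - 4)/(r + 6)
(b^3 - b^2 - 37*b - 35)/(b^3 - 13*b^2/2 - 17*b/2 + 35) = 2*(b^2 + 6*b + 5)/(2*b^2 + b - 10)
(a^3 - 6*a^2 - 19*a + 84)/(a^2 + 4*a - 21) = (a^2 - 3*a - 28)/(a + 7)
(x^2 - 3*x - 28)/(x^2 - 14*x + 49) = (x + 4)/(x - 7)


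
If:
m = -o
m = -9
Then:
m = -9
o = 9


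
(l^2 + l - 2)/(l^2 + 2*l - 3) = (l + 2)/(l + 3)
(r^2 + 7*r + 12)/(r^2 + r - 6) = (r + 4)/(r - 2)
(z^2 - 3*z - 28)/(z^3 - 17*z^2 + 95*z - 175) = (z + 4)/(z^2 - 10*z + 25)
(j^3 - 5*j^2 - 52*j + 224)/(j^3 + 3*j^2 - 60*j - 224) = (j - 4)/(j + 4)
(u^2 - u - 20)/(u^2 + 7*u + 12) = (u - 5)/(u + 3)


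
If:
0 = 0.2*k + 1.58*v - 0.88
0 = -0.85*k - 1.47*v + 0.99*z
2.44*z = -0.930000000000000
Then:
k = -1.80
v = 0.79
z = -0.38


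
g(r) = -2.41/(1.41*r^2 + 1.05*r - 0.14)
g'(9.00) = 0.00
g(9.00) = -0.02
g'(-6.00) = -0.02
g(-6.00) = -0.05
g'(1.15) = 1.20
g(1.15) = -0.82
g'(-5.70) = -0.02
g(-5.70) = -0.06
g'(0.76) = 3.55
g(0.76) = -1.64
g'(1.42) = 0.69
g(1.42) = -0.57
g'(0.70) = 4.41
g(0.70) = -1.87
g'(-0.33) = 2.60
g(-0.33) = 7.24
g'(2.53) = 0.15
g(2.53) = -0.21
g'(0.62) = 6.08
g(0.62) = -2.29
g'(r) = -2.41*(-2.82*r - 1.05)/(1.41*r^2 + 1.05*r - 0.14)^2 = (6.7962*r + 2.5305)/(1.41*r^2 + 1.05*r - 0.14)^2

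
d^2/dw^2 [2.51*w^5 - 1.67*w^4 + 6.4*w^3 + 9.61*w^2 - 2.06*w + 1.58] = 50.2*w^3 - 20.04*w^2 + 38.4*w + 19.22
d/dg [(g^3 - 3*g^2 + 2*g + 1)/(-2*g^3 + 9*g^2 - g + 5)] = (3*g^4 + 6*g^3 + 6*g^2 - 48*g + 11)/(4*g^6 - 36*g^5 + 85*g^4 - 38*g^3 + 91*g^2 - 10*g + 25)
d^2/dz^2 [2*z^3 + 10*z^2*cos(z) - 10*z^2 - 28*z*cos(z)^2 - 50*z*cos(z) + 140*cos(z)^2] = -10*z^2*cos(z) - 40*z*sin(z) + 50*z*cos(z) + 56*z*cos(2*z) + 12*z + 100*sin(z) + 56*sin(2*z) + 20*cos(z) - 280*cos(2*z) - 20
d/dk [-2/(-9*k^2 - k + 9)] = 2*(-18*k - 1)/(9*k^2 + k - 9)^2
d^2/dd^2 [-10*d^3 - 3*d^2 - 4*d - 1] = -60*d - 6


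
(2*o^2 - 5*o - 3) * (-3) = -6*o^2 + 15*o + 9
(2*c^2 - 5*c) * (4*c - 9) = 8*c^3 - 38*c^2 + 45*c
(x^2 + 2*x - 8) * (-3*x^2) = -3*x^4 - 6*x^3 + 24*x^2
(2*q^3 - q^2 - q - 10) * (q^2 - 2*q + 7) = 2*q^5 - 5*q^4 + 15*q^3 - 15*q^2 + 13*q - 70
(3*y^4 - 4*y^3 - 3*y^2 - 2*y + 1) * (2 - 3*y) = -9*y^5 + 18*y^4 + y^3 - 7*y + 2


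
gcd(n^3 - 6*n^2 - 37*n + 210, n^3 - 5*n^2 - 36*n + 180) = n^2 + n - 30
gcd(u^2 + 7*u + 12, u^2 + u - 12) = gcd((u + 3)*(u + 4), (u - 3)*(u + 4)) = u + 4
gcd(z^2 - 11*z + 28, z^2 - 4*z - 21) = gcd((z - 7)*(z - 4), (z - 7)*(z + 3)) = z - 7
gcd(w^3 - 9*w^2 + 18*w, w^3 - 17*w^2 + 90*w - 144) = w^2 - 9*w + 18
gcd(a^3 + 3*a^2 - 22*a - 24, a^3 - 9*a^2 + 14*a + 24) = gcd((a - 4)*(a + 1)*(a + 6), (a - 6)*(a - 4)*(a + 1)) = a^2 - 3*a - 4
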